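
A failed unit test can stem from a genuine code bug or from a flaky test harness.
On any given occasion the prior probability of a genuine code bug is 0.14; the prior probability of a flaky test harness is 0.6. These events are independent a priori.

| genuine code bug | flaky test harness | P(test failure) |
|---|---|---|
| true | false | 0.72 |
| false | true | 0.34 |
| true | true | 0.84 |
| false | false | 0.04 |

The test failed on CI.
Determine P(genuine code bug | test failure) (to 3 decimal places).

P(genuine code bug | test failure) ≈ 0.370

P(test failure) = 0.04·0.86·0.4 + 0.34·0.86·0.6 + 0.72·0.14·0.4 + 0.84·0.14·0.6 = 0.013760 + 0.175440 + 0.040320 + 0.070560 = 0.300080
The genuine code bug-present share is 0.040320 + 0.070560 = 0.110880.
Hence the posterior is 0.110880/0.300080 ≈ 0.370.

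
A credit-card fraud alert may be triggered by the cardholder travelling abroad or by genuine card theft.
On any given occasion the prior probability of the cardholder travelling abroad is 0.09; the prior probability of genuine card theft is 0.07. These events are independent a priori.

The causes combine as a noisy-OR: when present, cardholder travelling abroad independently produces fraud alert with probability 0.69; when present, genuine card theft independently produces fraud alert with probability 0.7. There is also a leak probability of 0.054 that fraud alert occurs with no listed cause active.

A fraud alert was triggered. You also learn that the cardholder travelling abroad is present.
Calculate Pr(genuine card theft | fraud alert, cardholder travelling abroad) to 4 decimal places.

Under noisy-OR, P(fraud alert | causes) = 1 − (1−0.054)·∏(1−qᵢ) over the active causes.
P(fraud alert | cardholder travelling abroad) = 0.70674·0.93 + 0.912022·0.07 = 0.657268 + 0.063842 = 0.721110
Of this, 0.063842 comes from 0.912022·0.07 (the genuine card theft=true cases).
So P(genuine card theft | fraud alert, cardholder travelling abroad) = 0.063842/0.721110 ≈ 0.0885.

Pr(genuine card theft | fraud alert, cardholder travelling abroad) ≈ 0.0885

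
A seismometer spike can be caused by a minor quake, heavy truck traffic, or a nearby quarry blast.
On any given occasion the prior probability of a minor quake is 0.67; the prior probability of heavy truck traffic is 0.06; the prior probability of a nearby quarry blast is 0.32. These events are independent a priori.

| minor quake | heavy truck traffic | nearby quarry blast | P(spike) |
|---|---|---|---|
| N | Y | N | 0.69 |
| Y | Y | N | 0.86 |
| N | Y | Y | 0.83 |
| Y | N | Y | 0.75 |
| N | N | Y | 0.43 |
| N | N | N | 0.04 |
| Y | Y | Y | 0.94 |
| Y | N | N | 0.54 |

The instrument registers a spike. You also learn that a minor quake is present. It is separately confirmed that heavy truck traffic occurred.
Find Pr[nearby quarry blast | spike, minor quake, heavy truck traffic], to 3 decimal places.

Pr[nearby quarry blast | spike, minor quake, heavy truck traffic] ≈ 0.340

P(spike | minor quake, heavy truck traffic) = 0.86×0.68 + 0.94×0.32 = 0.584800 + 0.300800 = 0.885600
Of this, 0.300800 comes from 0.94×0.32 (the nearby quarry blast=true cases).
P(nearby quarry blast | spike, minor quake, heavy truck traffic) = 0.300800 / 0.885600 ≈ 0.340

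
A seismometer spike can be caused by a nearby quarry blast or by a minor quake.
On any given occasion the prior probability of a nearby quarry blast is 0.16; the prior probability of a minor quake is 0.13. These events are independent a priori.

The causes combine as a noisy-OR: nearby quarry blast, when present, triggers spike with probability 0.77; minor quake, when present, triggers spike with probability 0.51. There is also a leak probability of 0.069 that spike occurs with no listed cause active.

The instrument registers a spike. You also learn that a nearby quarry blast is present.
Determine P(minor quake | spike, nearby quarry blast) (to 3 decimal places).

P(minor quake | spike, nearby quarry blast) ≈ 0.145

Under noisy-OR, P(spike | causes) = 1 − (1−0.069)·∏(1−qᵢ) over the active causes.
P(spike | nearby quarry blast) = 0.78587×0.87 + 0.895076×0.13 = 0.683707 + 0.116360 = 0.800067
The minor quake-present share is 0.895076×0.13 = 0.116360.
So P(minor quake | spike, nearby quarry blast) = 0.116360/0.800067 ≈ 0.145.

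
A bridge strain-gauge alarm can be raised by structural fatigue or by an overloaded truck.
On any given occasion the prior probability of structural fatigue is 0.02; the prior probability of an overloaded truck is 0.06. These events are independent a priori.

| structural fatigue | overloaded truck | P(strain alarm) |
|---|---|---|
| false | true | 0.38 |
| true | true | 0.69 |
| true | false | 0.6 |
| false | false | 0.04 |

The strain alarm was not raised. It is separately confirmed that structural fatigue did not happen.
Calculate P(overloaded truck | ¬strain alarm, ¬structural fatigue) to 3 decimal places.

P(overloaded truck | ¬strain alarm, ¬structural fatigue) ≈ 0.040

Sum P(¬strain alarm|·) weighted by the priors over both values of overloaded truck:
  P(¬strain alarm | ¬structural fatigue) = 0.96×0.94 + 0.62×0.06
        = 0.902400 + 0.037200 = 0.939600
Configurations with overloaded truck contribute 0.037200, so
  P(overloaded truck | ¬strain alarm, ¬structural fatigue) = 0.037200 / 0.939600 ≈ 0.040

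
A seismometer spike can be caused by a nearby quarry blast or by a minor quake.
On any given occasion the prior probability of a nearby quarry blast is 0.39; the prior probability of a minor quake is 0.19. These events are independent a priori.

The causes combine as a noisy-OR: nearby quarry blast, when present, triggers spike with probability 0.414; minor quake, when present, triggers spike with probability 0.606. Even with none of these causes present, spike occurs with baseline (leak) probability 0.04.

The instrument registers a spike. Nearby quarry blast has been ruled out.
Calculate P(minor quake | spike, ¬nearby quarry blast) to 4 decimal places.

P(minor quake | spike, ¬nearby quarry blast) ≈ 0.7848

Under noisy-OR, P(spike | causes) = 1 − (1−0.04)·∏(1−qᵢ) over the active causes.
Sum P(spike|·) weighted by the priors over both values of minor quake:
  P(spike | ¬nearby quarry blast) = 0.04·0.81 + 0.62176·0.19
        = 0.032400 + 0.118134 = 0.150534
The terms with minor quake present sum to 0.118134, so
  P(minor quake | spike, ¬nearby quarry blast) = 0.118134 / 0.150534 ≈ 0.7848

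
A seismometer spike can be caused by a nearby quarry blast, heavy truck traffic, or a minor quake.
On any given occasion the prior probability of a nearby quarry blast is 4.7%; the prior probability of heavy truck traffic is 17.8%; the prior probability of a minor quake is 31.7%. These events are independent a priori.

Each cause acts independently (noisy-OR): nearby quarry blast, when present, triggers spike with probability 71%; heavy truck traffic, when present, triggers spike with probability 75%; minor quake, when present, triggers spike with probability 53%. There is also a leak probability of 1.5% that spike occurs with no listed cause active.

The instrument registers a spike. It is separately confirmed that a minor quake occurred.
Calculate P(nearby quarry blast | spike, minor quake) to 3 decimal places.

P(nearby quarry blast | spike, minor quake) ≈ 0.068

Under noisy-OR, P(spike | causes) = 1 − (1−0.015)·∏(1−qᵢ) over the active causes.
P(spike | minor quake) = 0.53705·0.953·0.822 + 0.884262·0.953·0.178 + 0.865745·0.047·0.822 + 0.966436·0.047·0.178 = 0.420707 + 0.150001 + 0.033447 + 0.008085 = 0.612240
The nearby quarry blast-present share is 0.033447 + 0.008085 = 0.041532.
So P(nearby quarry blast | spike, minor quake) = 0.041532/0.612240 ≈ 0.068.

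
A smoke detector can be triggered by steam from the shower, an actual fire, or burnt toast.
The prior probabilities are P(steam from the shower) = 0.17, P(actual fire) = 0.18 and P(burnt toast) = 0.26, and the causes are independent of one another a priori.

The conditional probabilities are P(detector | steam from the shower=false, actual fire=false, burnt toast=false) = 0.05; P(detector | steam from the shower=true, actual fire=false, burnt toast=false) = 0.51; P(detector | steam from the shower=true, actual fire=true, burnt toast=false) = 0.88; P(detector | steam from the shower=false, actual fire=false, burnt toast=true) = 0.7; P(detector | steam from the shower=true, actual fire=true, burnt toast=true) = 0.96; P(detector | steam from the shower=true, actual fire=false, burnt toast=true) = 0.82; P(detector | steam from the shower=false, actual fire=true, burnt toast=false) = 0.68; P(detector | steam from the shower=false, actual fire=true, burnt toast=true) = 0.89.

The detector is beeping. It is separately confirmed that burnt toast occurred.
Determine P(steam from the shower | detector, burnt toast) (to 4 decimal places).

P(steam from the shower | detector, burnt toast) ≈ 0.1908

P(detector | burnt toast) = 0.7·0.83·0.82 + 0.89·0.83·0.18 + 0.82·0.17·0.82 + 0.96·0.17·0.18 = 0.476420 + 0.132966 + 0.114308 + 0.029376 = 0.753070
Of this, 0.143684 comes from 0.114308 + 0.029376 (the steam from the shower=true cases).
Hence the posterior is 0.143684/0.753070 ≈ 0.1908.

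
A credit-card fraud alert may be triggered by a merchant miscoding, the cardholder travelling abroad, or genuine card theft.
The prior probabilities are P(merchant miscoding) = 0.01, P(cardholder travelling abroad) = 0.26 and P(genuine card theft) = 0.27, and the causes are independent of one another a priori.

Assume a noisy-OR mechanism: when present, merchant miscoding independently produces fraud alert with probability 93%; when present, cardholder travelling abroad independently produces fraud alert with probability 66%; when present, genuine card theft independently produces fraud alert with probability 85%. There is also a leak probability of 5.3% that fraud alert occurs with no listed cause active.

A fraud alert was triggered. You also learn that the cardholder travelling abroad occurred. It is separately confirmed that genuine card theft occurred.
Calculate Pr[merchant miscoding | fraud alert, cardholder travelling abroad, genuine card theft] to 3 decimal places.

Under noisy-OR, P(fraud alert | causes) = 1 − (1−0.053)·∏(1−qᵢ) over the active causes.
P(fraud alert | cardholder travelling abroad, genuine card theft) = 0.951703*0.99 + 0.996619*0.01 = 0.942186 + 0.009966 = 0.952152
Restricting to configurations with merchant miscoding present: 0.996619*0.01 = 0.009966.
Hence the posterior is 0.009966/0.952152 ≈ 0.010.

Pr[merchant miscoding | fraud alert, cardholder travelling abroad, genuine card theft] ≈ 0.010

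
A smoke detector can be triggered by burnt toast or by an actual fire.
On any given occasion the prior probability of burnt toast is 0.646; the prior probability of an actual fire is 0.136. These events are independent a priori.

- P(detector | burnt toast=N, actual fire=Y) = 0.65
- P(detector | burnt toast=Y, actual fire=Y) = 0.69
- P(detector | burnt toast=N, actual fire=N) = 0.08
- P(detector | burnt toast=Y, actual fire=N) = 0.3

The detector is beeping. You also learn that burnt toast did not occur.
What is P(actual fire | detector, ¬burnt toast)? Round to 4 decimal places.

P(actual fire | detector, ¬burnt toast) ≈ 0.5612

Enumerate both values of actual fire and weight by the priors:
  P(detector | ¬burnt toast) = 0.08·0.864 + 0.65·0.136
        = 0.069120 + 0.088400 = 0.157520
The terms with actual fire present sum to 0.088400, so
  P(actual fire | detector, ¬burnt toast) = 0.088400 / 0.157520 ≈ 0.5612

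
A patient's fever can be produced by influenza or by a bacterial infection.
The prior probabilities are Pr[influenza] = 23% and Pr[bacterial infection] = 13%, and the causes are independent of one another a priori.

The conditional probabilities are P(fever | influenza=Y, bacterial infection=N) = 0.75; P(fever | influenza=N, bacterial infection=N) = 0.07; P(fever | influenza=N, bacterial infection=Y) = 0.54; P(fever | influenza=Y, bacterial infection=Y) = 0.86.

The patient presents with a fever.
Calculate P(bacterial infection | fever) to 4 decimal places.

For the numerator, keep only bacterial infection=true terms: 0.054054 + 0.025714 = 0.079768
The normalizing constant is 0.07*0.77*0.87 + 0.54*0.77*0.13 + 0.75*0.23*0.87 + 0.86*0.23*0.13 = 0.276736
P(bacterial infection | fever) = 0.079768/0.276736 ≈ 0.2882

P(bacterial infection | fever) ≈ 0.2882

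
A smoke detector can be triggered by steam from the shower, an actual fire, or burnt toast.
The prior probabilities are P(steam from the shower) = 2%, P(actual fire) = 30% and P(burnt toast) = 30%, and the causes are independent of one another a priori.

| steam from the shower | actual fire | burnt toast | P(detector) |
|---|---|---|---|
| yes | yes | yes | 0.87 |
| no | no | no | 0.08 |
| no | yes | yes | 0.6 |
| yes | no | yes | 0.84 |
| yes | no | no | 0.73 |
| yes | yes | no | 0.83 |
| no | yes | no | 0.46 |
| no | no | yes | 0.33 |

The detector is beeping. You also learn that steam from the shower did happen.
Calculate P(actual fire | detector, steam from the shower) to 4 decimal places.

By total probability over the 4 (actual fire, burnt toast) configurations:
  P(detector | steam from the shower) = 0.73*0.7*0.7 + 0.84*0.7*0.3 + 0.83*0.3*0.7 + 0.87*0.3*0.3
        = 0.357700 + 0.176400 + 0.174300 + 0.078300 = 0.786700
The terms with actual fire present sum to 0.252600, so
  P(actual fire | detector, steam from the shower) = 0.252600 / 0.786700 ≈ 0.3211

P(actual fire | detector, steam from the shower) ≈ 0.3211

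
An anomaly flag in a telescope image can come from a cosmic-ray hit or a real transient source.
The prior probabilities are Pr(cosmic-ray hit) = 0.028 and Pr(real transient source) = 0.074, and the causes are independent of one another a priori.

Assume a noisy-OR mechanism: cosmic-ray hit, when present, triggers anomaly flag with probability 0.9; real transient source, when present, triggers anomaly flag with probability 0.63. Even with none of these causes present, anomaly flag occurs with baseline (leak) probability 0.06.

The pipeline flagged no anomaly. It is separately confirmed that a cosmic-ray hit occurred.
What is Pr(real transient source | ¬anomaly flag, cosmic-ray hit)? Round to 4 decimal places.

Under noisy-OR, P(anomaly flag | causes) = 1 − (1−0.06)·∏(1−qᵢ) over the active causes.
P(¬anomaly flag | cosmic-ray hit) = 0.094·0.926 + 0.03478·0.074 = 0.087044 + 0.002574 = 0.089618
Of this, 0.002574 comes from 0.03478·0.074 (the real transient source=true cases).
P(real transient source | ¬anomaly flag, cosmic-ray hit) = 0.002574 / 0.089618 ≈ 0.0287

Pr(real transient source | ¬anomaly flag, cosmic-ray hit) ≈ 0.0287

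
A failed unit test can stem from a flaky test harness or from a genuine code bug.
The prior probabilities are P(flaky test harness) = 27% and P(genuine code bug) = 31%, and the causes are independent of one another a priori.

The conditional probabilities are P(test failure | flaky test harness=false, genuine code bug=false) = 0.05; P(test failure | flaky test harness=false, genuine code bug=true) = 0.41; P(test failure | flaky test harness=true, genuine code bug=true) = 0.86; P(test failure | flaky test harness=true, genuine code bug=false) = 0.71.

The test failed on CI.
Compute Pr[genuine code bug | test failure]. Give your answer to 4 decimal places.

Pr[genuine code bug | test failure] ≈ 0.5113

Numerator (weight on configurations with genuine code bug): 0.092783 + 0.071982 = 0.164765
The normalizing constant is 0.05*0.73*0.69 + 0.41*0.73*0.31 + 0.71*0.27*0.69 + 0.86*0.27*0.31 = 0.322223
P(genuine code bug | test failure) = 0.164765/0.322223 ≈ 0.5113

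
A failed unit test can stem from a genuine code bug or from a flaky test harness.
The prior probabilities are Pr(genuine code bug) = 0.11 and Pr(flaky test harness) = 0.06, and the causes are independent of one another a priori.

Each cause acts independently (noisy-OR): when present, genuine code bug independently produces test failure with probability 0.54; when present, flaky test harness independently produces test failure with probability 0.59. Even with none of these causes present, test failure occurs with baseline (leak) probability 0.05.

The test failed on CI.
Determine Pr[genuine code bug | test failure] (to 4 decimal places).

Pr[genuine code bug | test failure] ≈ 0.4609

Under noisy-OR, P(test failure | causes) = 1 − (1−0.05)·∏(1−qᵢ) over the active causes.
By total probability over the 4 (genuine code bug, flaky test harness) configurations:
  P(test failure) = 0.05·0.89·0.94 + 0.6105·0.89·0.06 + 0.563·0.11·0.94 + 0.82083·0.11·0.06
        = 0.041830 + 0.032601 + 0.058214 + 0.005417 = 0.138062
Keeping only the genuine code bug-present terms gives 0.063631, so
  P(genuine code bug | test failure) = 0.063631 / 0.138062 ≈ 0.4609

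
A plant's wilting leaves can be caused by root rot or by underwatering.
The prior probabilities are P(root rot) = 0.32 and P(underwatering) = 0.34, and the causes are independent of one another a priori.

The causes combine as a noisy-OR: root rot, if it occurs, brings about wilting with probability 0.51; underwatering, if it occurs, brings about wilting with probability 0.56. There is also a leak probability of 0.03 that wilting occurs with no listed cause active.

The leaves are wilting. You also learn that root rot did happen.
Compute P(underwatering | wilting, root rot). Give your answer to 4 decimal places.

Under noisy-OR, P(wilting | causes) = 1 − (1−0.03)·∏(1−qᵢ) over the active causes.
P(wilting | root rot) = 0.5247·0.66 + 0.790868·0.34 = 0.346302 + 0.268895 = 0.615197
Restricting to configurations with underwatering present: 0.790868·0.34 = 0.268895.
So P(underwatering | wilting, root rot) = 0.268895/0.615197 ≈ 0.4371.

P(underwatering | wilting, root rot) ≈ 0.4371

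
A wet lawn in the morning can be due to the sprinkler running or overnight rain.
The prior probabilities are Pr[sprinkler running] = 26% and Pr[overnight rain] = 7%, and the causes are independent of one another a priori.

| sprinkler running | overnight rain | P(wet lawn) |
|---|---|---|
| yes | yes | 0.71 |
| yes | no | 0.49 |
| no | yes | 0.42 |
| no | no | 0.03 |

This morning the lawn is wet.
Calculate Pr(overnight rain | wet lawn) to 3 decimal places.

By total probability over the 4 (sprinkler running, overnight rain) configurations:
  P(wet lawn) = 0.03*0.74*0.93 + 0.42*0.74*0.07 + 0.49*0.26*0.93 + 0.71*0.26*0.07
        = 0.020646 + 0.021756 + 0.118482 + 0.012922 = 0.173806
Keeping only the overnight rain-present terms gives 0.034678, so
  P(overnight rain | wet lawn) = 0.034678 / 0.173806 ≈ 0.200

Pr(overnight rain | wet lawn) ≈ 0.200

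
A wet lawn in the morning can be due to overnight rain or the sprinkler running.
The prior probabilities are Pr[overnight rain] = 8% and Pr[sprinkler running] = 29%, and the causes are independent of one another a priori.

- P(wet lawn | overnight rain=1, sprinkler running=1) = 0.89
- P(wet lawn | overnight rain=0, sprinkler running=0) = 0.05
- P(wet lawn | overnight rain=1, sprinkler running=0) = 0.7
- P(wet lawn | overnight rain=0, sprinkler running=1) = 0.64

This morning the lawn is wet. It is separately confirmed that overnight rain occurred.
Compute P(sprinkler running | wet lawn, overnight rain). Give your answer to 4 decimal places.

For the numerator, keep only sprinkler running=true terms: 0.89×0.29 = 0.258100
Normalizer over all consistent configurations: 0.7×0.71 + 0.89×0.29 = 0.755100
P(sprinkler running | wet lawn, overnight rain) = 0.258100/0.755100 ≈ 0.3418

P(sprinkler running | wet lawn, overnight rain) ≈ 0.3418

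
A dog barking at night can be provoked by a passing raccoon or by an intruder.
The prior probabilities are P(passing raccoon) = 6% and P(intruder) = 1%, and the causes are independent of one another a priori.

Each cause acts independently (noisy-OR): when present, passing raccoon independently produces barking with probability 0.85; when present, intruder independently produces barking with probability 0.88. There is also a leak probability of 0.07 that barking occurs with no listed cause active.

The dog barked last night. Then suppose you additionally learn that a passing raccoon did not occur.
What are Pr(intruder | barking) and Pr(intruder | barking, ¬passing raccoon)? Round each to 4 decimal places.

Pr(intruder | barking) ≈ 0.0714; Pr(intruder | barking, ¬passing raccoon) ≈ 0.1136

Under noisy-OR, P(barking | causes) = 1 − (1−0.07)·∏(1−qᵢ) over the active causes.
P(barking) = 0.07·0.94·0.99 + 0.8884·0.94·0.01 + 0.8605·0.06·0.99 + 0.98326·0.06·0.01 = 0.065142 + 0.008351 + 0.051114 + 0.000590 = 0.125197
The intruder-present share is 0.008351 + 0.000590 = 0.008941.
Hence the posterior is 0.008941/0.125197 ≈ 0.0714.

With the extra evidence:
By total probability over both values of intruder:
  P(barking | ¬passing raccoon) = 0.07×0.99 + 0.8884×0.01
        = 0.069300 + 0.008884 = 0.078184
The terms with intruder present sum to 0.008884, so
  P(intruder | barking, ¬passing raccoon) = 0.008884 / 0.078184 ≈ 0.1136
Ruling out passing raccoon raises the posterior on intruder — the flip side of explaining away.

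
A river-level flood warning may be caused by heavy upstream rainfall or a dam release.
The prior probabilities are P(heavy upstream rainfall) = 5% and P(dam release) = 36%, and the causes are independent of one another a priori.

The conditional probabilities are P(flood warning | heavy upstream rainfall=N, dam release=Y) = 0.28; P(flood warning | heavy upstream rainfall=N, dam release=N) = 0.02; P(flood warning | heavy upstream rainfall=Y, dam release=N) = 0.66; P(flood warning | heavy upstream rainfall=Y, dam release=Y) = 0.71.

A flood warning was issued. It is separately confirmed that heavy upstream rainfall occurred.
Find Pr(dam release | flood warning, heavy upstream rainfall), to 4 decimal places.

Pr(dam release | flood warning, heavy upstream rainfall) ≈ 0.3770

Numerator (weight on configurations with dam release): 0.71×0.36 = 0.255600
Normalizer over all consistent configurations: 0.66×0.64 + 0.71×0.36 = 0.678000
Posterior = 0.255600 / 0.678000 ≈ 0.3770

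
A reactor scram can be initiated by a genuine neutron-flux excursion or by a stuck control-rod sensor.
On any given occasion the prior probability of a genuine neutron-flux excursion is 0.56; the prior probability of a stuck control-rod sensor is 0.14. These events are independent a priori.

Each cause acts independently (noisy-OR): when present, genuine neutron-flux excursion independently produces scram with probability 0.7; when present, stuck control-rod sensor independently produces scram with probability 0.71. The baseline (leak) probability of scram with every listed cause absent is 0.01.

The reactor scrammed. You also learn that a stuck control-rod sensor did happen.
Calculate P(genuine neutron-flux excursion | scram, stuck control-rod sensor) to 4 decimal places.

Under noisy-OR, P(scram | causes) = 1 − (1−0.01)·∏(1−qᵢ) over the active causes.
Enumerate both values of genuine neutron-flux excursion and weight by the priors:
  P(scram | stuck control-rod sensor) = 0.7129×0.44 + 0.91387×0.56
        = 0.313676 + 0.511767 = 0.825443
The terms with genuine neutron-flux excursion present sum to 0.511767, so
  P(genuine neutron-flux excursion | scram, stuck control-rod sensor) = 0.511767 / 0.825443 ≈ 0.6200

P(genuine neutron-flux excursion | scram, stuck control-rod sensor) ≈ 0.6200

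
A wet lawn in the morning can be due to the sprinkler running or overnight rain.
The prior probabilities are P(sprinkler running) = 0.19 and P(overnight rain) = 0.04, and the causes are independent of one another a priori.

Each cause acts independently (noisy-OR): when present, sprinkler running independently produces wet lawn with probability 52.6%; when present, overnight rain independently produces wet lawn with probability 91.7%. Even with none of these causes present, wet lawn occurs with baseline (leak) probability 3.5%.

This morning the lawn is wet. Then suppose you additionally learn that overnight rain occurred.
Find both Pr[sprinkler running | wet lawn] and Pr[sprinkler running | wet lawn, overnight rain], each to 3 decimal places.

Pr[sprinkler running | wet lawn] ≈ 0.651; Pr[sprinkler running | wet lawn, overnight rain] ≈ 0.197

Under noisy-OR, P(wet lawn | causes) = 1 − (1−0.035)·∏(1−qᵢ) over the active causes.
P(wet lawn) = 0.035·0.81·0.96 + 0.919905·0.81·0.04 + 0.54259·0.19·0.96 + 0.962035·0.19·0.04 = 0.027216 + 0.029805 + 0.098968 + 0.007311 = 0.163300
The sprinkler running-present share is 0.098968 + 0.007311 = 0.106279.
So P(sprinkler running | wet lawn) = 0.106279/0.163300 ≈ 0.651.

With the extra evidence:
P(wet lawn | overnight rain) = 0.919905*0.81 + 0.962035*0.19 = 0.745123 + 0.182787 = 0.927910
Of this, 0.182787 comes from 0.962035*0.19 (the sprinkler running=true cases).
So P(sprinkler running | wet lawn, overnight rain) = 0.182787/0.927910 ≈ 0.197.
— overnight rain explains away the evidence for sprinkler running.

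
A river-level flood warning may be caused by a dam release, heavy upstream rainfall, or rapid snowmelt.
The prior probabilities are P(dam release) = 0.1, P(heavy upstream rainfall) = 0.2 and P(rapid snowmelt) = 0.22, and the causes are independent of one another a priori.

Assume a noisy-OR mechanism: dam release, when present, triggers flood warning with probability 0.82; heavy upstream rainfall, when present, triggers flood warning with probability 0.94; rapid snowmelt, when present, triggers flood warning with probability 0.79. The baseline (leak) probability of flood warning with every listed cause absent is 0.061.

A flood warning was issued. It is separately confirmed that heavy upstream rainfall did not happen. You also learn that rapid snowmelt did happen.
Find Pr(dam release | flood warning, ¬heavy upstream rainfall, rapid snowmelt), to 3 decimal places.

Under noisy-OR, P(flood warning | causes) = 1 − (1−0.061)·∏(1−qᵢ) over the active causes.
P(flood warning | ¬heavy upstream rainfall, rapid snowmelt) = 0.80281×0.9 + 0.964506×0.1 = 0.722529 + 0.096451 = 0.818980
The dam release-present share is 0.964506×0.1 = 0.096451.
Hence the posterior is 0.096451/0.818980 ≈ 0.118.

Pr(dam release | flood warning, ¬heavy upstream rainfall, rapid snowmelt) ≈ 0.118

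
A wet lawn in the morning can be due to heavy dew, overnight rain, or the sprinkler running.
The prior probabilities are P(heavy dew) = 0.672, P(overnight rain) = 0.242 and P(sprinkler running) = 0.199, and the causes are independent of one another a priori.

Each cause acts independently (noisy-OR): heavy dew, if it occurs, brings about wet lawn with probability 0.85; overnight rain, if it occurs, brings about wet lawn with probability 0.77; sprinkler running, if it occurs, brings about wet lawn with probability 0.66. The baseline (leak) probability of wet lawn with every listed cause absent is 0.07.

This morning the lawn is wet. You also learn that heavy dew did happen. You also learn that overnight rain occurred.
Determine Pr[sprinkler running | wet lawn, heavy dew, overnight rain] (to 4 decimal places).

Pr[sprinkler running | wet lawn, heavy dew, overnight rain] ≈ 0.2025

Under noisy-OR, P(wet lawn | causes) = 1 − (1−0.07)·∏(1−qᵢ) over the active causes.
For the numerator, keep only sprinkler running=true terms: 0.989091*0.199 = 0.196829
Denominator P(wet lawn | heavy dew, overnight rain): 0.967915*0.801 + 0.989091*0.199 = 0.972129
Posterior = 0.196829 / 0.972129 ≈ 0.2025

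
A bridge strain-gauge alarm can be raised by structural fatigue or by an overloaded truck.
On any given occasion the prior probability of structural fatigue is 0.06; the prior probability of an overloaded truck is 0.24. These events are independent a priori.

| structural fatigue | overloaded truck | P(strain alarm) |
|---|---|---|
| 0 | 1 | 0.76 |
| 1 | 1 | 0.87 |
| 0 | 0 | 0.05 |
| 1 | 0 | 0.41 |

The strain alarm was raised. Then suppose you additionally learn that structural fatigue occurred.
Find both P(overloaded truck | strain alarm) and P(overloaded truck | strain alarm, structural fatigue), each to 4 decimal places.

For the numerator, keep only overloaded truck=true terms: 0.171456 + 0.012528 = 0.183984
Denominator P(strain alarm): 0.05·0.94·0.76 + 0.76·0.94·0.24 + 0.41·0.06·0.76 + 0.87·0.06·0.24 = 0.238400
P(overloaded truck | strain alarm) = 0.183984/0.238400 ≈ 0.7717

Now condition on the additional information:
P(strain alarm | structural fatigue) = 0.41·0.76 + 0.87·0.24 = 0.311600 + 0.208800 = 0.520400
Restricting to configurations with overloaded truck present: 0.87·0.24 = 0.208800.
P(overloaded truck | strain alarm, structural fatigue) = 0.208800 / 0.520400 ≈ 0.4012
This is intercausal reasoning (explaining away): once structural fatigue accounts for the strain alarm, overloaded truck becomes less likely.

P(overloaded truck | strain alarm) ≈ 0.7717; P(overloaded truck | strain alarm, structural fatigue) ≈ 0.4012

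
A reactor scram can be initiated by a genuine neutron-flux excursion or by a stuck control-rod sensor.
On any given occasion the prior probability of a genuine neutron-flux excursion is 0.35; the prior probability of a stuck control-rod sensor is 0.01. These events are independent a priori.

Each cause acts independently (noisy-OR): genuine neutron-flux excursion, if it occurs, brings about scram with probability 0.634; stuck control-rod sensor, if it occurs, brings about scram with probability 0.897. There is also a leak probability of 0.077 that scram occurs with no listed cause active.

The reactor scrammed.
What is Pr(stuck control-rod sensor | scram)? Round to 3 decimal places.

Pr(stuck control-rod sensor | scram) ≈ 0.032

Under noisy-OR, P(scram | causes) = 1 − (1−0.077)·∏(1−qᵢ) over the active causes.
P(scram) = 0.077·0.65·0.99 + 0.904931·0.65·0.01 + 0.662182·0.35·0.99 + 0.965205·0.35·0.01 = 0.049550 + 0.005882 + 0.229446 + 0.003378 = 0.288256
The stuck control-rod sensor-present share is 0.005882 + 0.003378 = 0.009260.
P(stuck control-rod sensor | scram) = 0.009260 / 0.288256 ≈ 0.032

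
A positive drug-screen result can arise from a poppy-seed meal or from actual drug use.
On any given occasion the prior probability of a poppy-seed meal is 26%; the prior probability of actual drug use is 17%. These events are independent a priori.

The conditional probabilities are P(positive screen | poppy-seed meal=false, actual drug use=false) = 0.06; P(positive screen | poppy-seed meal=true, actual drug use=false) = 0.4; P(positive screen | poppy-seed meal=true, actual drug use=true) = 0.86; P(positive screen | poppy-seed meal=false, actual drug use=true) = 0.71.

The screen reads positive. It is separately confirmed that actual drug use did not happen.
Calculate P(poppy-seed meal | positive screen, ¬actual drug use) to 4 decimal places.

P(poppy-seed meal | positive screen, ¬actual drug use) ≈ 0.7008

P(positive screen | ¬actual drug use) = 0.06*0.74 + 0.4*0.26 = 0.044400 + 0.104000 = 0.148400
Restricting to configurations with poppy-seed meal present: 0.4*0.26 = 0.104000.
Hence the posterior is 0.104000/0.148400 ≈ 0.7008.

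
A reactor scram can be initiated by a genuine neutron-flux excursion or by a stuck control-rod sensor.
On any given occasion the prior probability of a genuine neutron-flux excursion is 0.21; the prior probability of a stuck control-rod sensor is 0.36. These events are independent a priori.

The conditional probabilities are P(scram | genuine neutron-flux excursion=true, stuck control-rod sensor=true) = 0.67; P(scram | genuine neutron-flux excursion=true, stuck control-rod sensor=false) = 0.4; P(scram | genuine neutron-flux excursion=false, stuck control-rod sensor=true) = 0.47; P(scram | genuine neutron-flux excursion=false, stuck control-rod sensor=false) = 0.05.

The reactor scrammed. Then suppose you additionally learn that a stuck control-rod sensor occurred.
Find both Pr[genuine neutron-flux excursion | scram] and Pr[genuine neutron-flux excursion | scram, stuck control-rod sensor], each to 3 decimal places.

Pr[genuine neutron-flux excursion | scram] ≈ 0.396; Pr[genuine neutron-flux excursion | scram, stuck control-rod sensor] ≈ 0.275

By total probability over the 4 (genuine neutron-flux excursion, stuck control-rod sensor) configurations:
  P(scram) = 0.05×0.79×0.64 + 0.47×0.79×0.36 + 0.4×0.21×0.64 + 0.67×0.21×0.36
        = 0.025280 + 0.133668 + 0.053760 + 0.050652 = 0.263360
Configurations with genuine neutron-flux excursion contribute 0.104412, so
  P(genuine neutron-flux excursion | scram) = 0.104412 / 0.263360 ≈ 0.396

With the extra evidence:
For the numerator, keep only genuine neutron-flux excursion=true terms: 0.67×0.21 = 0.140700
Denominator P(scram | stuck control-rod sensor): 0.47×0.79 + 0.67×0.21 = 0.512000
P(genuine neutron-flux excursion | scram, stuck control-rod sensor) = 0.140700/0.512000 ≈ 0.275
— stuck control-rod sensor explains away the evidence for genuine neutron-flux excursion.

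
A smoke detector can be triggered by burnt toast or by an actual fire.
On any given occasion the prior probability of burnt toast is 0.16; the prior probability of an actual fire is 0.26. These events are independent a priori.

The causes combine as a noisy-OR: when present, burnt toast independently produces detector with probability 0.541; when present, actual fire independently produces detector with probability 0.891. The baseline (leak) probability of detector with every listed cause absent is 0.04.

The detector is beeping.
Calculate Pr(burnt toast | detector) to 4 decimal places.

Pr(burnt toast | detector) ≈ 0.3244

Under noisy-OR, P(detector | causes) = 1 − (1−0.04)·∏(1−qᵢ) over the active causes.
P(detector) = 0.04*0.84*0.74 + 0.89536*0.84*0.26 + 0.55936*0.16*0.74 + 0.95197*0.16*0.26 = 0.024864 + 0.195547 + 0.066228 + 0.039602 = 0.326241
The burnt toast-present share is 0.066228 + 0.039602 = 0.105830.
Hence the posterior is 0.105830/0.326241 ≈ 0.3244.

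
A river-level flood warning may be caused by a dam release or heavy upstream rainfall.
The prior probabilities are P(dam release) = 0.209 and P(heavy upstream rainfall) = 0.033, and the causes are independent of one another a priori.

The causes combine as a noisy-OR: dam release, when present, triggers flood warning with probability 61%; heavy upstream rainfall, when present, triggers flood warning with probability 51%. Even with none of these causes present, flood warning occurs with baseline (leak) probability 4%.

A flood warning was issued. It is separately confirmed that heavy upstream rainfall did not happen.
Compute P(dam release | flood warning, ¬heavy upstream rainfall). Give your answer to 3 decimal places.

Under noisy-OR, P(flood warning | causes) = 1 − (1−0.04)·∏(1−qᵢ) over the active causes.
Enumerate both values of dam release and weight by the priors:
  P(flood warning | ¬heavy upstream rainfall) = 0.04*0.791 + 0.6256*0.209
        = 0.031640 + 0.130750 = 0.162390
Keeping only the dam release-present terms gives 0.130750, so
  P(dam release | flood warning, ¬heavy upstream rainfall) = 0.130750 / 0.162390 ≈ 0.805

P(dam release | flood warning, ¬heavy upstream rainfall) ≈ 0.805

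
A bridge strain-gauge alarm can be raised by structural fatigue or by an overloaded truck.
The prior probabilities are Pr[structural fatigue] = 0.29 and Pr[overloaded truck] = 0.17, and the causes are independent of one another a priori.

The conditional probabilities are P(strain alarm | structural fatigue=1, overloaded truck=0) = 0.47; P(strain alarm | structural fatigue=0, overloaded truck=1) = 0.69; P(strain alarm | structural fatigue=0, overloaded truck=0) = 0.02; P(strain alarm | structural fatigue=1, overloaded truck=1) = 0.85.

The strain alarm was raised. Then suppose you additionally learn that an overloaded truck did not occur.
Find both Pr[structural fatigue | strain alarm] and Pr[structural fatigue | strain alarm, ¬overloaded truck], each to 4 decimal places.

Weight on structural fatigue=true, given the evidence: 0.113129 + 0.041905 = 0.155034
The normalizing constant is 0.02·0.71·0.83 + 0.69·0.71·0.17 + 0.47·0.29·0.83 + 0.85·0.29·0.17 = 0.250103
Posterior = 0.155034 / 0.250103 ≈ 0.6199

Now condition on the additional information:
For the numerator, keep only structural fatigue=true terms: 0.47*0.29 = 0.136300
Normalizer over all consistent configurations: 0.02*0.71 + 0.47*0.29 = 0.150500
P(structural fatigue | strain alarm, ¬overloaded truck) = 0.136300/0.150500 ≈ 0.9056
With overloaded truck excluded, structural fatigue must carry more of the explanatory weight for the strain alarm.

Pr[structural fatigue | strain alarm] ≈ 0.6199; Pr[structural fatigue | strain alarm, ¬overloaded truck] ≈ 0.9056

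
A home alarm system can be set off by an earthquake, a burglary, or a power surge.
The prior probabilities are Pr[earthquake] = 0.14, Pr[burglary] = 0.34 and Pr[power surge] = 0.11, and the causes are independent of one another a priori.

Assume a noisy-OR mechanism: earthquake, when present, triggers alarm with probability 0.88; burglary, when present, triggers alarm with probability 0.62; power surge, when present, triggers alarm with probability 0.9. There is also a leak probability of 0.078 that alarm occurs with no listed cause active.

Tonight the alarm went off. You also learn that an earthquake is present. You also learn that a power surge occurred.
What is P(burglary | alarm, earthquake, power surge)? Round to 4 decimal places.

Under noisy-OR, P(alarm | causes) = 1 − (1−0.078)·∏(1−qᵢ) over the active causes.
For the numerator, keep only burglary=true terms: 0.995796*0.34 = 0.338571
Denominator P(alarm | earthquake, power surge): 0.988936*0.66 + 0.995796*0.34 = 0.991269
P(burglary | alarm, earthquake, power surge) = 0.338571/0.991269 ≈ 0.3416

P(burglary | alarm, earthquake, power surge) ≈ 0.3416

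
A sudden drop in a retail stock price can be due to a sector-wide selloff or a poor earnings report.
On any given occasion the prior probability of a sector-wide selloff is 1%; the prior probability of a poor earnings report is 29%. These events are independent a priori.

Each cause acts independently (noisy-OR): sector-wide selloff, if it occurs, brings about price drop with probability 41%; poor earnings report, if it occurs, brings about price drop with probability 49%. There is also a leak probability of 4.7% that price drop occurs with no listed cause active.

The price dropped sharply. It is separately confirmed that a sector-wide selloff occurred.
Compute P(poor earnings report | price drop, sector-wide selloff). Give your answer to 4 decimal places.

P(poor earnings report | price drop, sector-wide selloff) ≈ 0.3996

Under noisy-OR, P(price drop | causes) = 1 − (1−0.047)·∏(1−qᵢ) over the active causes.
P(price drop | sector-wide selloff) = 0.43773·0.71 + 0.713242·0.29 = 0.310788 + 0.206840 = 0.517628
Of this, 0.206840 comes from 0.713242·0.29 (the poor earnings report=true cases).
Hence the posterior is 0.206840/0.517628 ≈ 0.3996.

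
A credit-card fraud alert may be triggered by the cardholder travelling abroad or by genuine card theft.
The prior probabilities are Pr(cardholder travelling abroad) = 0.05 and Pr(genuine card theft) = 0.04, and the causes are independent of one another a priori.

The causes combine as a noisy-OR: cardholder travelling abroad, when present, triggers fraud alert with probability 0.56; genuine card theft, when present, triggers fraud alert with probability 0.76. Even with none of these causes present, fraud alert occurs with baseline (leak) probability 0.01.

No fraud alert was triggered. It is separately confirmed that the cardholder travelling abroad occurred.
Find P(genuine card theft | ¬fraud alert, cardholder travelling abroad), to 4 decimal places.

P(genuine card theft | ¬fraud alert, cardholder travelling abroad) ≈ 0.0099

Under noisy-OR, P(fraud alert | causes) = 1 − (1−0.01)·∏(1−qᵢ) over the active causes.
Weight on genuine card theft=true, given the evidence: 0.104544×0.04 = 0.004182
Denominator P(¬fraud alert | cardholder travelling abroad): 0.4356×0.96 + 0.104544×0.04 = 0.422358
Posterior = 0.004182 / 0.422358 ≈ 0.0099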